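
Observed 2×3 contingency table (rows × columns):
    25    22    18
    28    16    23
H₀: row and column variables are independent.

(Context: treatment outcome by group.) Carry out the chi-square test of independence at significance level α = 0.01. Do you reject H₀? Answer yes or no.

reject H₀: no

Row totals [65, 67], col totals [53, 38, 41], n=132
χ² = (25−26.10)²/26.10 + (22−18.71)²/18.71 + (18−20.19)²/20.19 + (28−26.90)²/26.90 + (16−19.29)²/19.29 + (23−20.81)²/20.81 = 1.6970
df = 2
p-value (upper-tail) = 0.42805
At α=0.01: p ≥ α → fail to reject H₀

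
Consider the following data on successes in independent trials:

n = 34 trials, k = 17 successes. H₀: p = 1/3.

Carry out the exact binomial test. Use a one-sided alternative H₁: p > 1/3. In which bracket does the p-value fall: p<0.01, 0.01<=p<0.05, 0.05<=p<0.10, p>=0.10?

p-value bracket: 0.01<=p<0.05

Exact binomial: n=34, k=17, p₀=1/3=0.3333
P(X≥17) from Σ C(n,i)·p₀^i·(1−p₀)^(n−i)
p-value (one-sided, H₁ greater) = 0.03265
→ bracket: 0.01<=p<0.05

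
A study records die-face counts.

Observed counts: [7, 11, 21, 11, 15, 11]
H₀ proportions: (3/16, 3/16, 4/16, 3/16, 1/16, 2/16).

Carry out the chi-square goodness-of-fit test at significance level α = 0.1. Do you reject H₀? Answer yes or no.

n = 76; E_i = n·p_i = [14.25, 14.25, 19.00, 14.25, 4.75, 9.50]
χ² = (7−14.25)²/14.25 + (11−14.25)²/14.25 + (21−19.00)²/19.00 + (11−14.25)²/14.25 + (15−4.75)²/4.75 + (11−9.50)²/9.50 = 27.7368
df = 5
p-value (upper-tail) = 0.00004
At α=0.1: p < α → reject H₀

reject H₀: yes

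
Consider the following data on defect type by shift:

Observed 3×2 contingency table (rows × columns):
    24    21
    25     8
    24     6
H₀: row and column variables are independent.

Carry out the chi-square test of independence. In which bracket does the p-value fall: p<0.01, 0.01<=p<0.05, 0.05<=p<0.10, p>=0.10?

Row totals [45, 33, 30], col totals [73, 35], n=108
χ² = (24−30.42)²/30.42 + (21−14.58)²/14.58 + (25−22.31)²/22.31 + (8−10.69)²/10.69 + (24−20.28)²/20.28 + (6−9.72)²/9.72 = 7.2897
df = 2
p-value (upper-tail) = 0.02613
→ bracket: 0.01<=p<0.05

p-value bracket: 0.01<=p<0.05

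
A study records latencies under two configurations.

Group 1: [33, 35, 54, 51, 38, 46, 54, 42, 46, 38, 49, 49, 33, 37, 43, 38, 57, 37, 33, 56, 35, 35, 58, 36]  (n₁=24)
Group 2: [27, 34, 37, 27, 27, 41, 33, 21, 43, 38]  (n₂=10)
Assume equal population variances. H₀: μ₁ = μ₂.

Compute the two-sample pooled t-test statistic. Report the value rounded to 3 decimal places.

test statistic = 3.333

x̄₁=43.042, s₁=8.534, n₁=24
x̄₂=32.800, s₂=7.131, n₂=10
s_p² = [23·8.534² + 9·7.131²]/32 = 66.6424
SE = √(s_p²·(1/24+1/10)) = 3.0726
t = (43.042−32.800)/3.0726 = 3.3332
df = 32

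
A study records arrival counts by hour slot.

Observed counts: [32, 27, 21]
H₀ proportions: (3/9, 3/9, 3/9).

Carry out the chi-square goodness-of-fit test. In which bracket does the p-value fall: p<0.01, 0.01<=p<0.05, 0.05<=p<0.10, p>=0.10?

n = 80; E_i = n·p_i = [26.67, 26.67, 26.67]
χ² = (32−26.67)²/26.67 + (27−26.67)²/26.67 + (21−26.67)²/26.67 = 2.2750
df = 2
p-value (upper-tail) = 0.32062
→ bracket: p>=0.10

p-value bracket: p>=0.10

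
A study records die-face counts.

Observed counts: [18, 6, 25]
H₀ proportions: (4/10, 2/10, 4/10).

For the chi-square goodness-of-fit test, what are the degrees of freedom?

df = k − 1 = 3 − 1 = 2

degrees of freedom = 2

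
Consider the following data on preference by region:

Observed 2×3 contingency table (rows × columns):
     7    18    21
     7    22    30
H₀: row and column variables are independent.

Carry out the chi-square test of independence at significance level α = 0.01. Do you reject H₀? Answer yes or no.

reject H₀: no

Row totals [46, 59], col totals [14, 40, 51], n=105
χ² = (7−6.13)²/6.13 + (18−17.52)²/17.52 + (21−22.34)²/22.34 + (7−7.87)²/7.87 + (22−22.48)²/22.48 + (30−28.66)²/28.66 = 0.3846
df = 2
p-value (upper-tail) = 0.82506
At α=0.01: p ≥ α → fail to reject H₀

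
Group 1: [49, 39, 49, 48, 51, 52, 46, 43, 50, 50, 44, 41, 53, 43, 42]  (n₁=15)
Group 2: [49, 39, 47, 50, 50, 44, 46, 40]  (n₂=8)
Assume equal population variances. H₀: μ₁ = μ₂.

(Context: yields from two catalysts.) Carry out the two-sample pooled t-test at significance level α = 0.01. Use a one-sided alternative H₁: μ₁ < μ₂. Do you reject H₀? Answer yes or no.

x̄₁=46.667, s₁=4.386, n₁=15
x̄₂=45.625, s₂=4.307, n₂=8
s_p² = [14·4.386² + 7·4.307²]/21 = 19.0099
SE = √(s_p²·(1/15+1/8)) = 1.9088
t = (46.667−45.625)/1.9088 = 0.5457
df = 21
p-value (one-sided, H₁ less) = 0.70449
At α=0.01: p ≥ α → fail to reject H₀

reject H₀: no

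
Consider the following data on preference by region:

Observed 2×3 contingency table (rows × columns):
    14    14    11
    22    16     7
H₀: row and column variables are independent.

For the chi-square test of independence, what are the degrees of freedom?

df = (r−1)(c−1) = (2−1)·(3−1) = 2

degrees of freedom = 2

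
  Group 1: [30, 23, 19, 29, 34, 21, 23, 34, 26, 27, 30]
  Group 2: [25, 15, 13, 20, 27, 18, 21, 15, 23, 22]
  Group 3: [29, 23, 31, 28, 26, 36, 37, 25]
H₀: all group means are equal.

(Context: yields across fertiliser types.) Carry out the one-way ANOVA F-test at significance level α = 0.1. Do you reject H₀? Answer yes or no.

reject H₀: yes

Group means [26.91, 19.90, 29.38], grand mean 25.172
SSB = Σnᵢ(x̄ᵢ−x̄)² = 452.454; SSW = ΣΣ(x−x̄ᵢ)² = 621.684
MSB = 452.454/2 = 226.2269; MSW = 621.684/26 = 23.9109
F = MSB/MSW = 9.4612
df = (2, 26)
p-value (upper-tail) = 0.00082
At α=0.1: p < α → reject H₀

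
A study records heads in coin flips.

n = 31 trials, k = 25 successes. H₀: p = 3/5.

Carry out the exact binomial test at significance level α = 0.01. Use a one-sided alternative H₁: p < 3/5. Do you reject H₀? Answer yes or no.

reject H₀: no

Exact binomial: n=31, k=25, p₀=3/5=0.6000
P(X≤25) from Σ C(n,i)·p₀^i·(1−p₀)^(n−i)
p-value (one-sided, H₁ less) = 0.99600
At α=0.01: p ≥ α → fail to reject H₀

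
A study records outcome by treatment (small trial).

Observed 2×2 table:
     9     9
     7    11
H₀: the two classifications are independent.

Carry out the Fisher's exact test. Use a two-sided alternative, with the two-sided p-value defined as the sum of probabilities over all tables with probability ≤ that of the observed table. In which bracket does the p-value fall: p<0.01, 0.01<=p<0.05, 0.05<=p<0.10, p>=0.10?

p-value bracket: p>=0.10

Margins: r₁=18, r₂=18, c₁=16, c₂=20, n=36
p_obs = C(18,9)·C(18,7)/C(36,16); sum pmf over tables with pmf ≤ p_obs
p-value (two-sided) = 0.73799
→ bracket: p>=0.10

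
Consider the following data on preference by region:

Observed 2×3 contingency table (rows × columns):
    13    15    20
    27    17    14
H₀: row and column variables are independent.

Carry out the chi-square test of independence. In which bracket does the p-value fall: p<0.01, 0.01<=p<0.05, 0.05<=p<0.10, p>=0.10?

Row totals [48, 58], col totals [40, 32, 34], n=106
χ² = (13−18.11)²/18.11 + (15−14.49)²/14.49 + (20−15.40)²/15.40 + (27−21.89)²/21.89 + (17−17.51)²/17.51 + (14−18.60)²/18.60 = 5.1866
df = 2
p-value (upper-tail) = 0.07477
→ bracket: 0.05<=p<0.10

p-value bracket: 0.05<=p<0.10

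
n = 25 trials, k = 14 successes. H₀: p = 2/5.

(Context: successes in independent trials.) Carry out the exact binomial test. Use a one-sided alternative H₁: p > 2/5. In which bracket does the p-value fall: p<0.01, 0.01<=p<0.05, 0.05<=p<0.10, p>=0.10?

Exact binomial: n=25, k=14, p₀=2/5=0.4000
P(X≥14) from Σ C(n,i)·p₀^i·(1−p₀)^(n−i)
p-value (one-sided, H₁ greater) = 0.07780
→ bracket: 0.05<=p<0.10

p-value bracket: 0.05<=p<0.10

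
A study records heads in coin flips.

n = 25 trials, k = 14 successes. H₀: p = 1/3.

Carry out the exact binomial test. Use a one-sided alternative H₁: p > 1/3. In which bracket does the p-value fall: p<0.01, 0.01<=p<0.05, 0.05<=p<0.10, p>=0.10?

p-value bracket: 0.01<=p<0.05

Exact binomial: n=25, k=14, p₀=1/3=0.3333
P(X≥14) from Σ C(n,i)·p₀^i·(1−p₀)^(n−i)
p-value (one-sided, H₁ greater) = 0.01637
→ bracket: 0.01<=p<0.05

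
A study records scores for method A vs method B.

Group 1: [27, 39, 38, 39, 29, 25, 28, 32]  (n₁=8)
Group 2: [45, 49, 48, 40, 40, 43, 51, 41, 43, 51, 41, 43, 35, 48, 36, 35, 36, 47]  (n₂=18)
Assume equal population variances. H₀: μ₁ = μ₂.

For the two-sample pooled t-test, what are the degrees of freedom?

degrees of freedom = 24

df = n₁ + n₂ − 2 = 8 + 18 − 2 = 24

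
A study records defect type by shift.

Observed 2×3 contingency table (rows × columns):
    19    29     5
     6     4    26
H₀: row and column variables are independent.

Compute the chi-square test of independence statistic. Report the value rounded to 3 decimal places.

test statistic = 38.067

Row totals [53, 36], col totals [25, 33, 31], n=89
χ² = (19−14.89)²/14.89 + (29−19.65)²/19.65 + (5−18.46)²/18.46 + (6−10.11)²/10.11 + (4−13.35)²/13.35 + (26−12.54)²/12.54 = 38.0669
df = 2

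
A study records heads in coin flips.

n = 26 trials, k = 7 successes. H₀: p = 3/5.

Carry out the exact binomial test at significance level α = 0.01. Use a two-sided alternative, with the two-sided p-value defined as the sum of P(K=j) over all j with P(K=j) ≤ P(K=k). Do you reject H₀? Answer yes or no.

Exact binomial: n=26, k=7, p₀=3/5=0.6000
P(X=j) = C(n,j)·p₀^j·(1−p₀)^(n−j); p = Σ P(X=j) over j with P(X=j) ≤ P(X=7)
p-value (two-sided) = 0.00093
At α=0.01: p < α → reject H₀

reject H₀: yes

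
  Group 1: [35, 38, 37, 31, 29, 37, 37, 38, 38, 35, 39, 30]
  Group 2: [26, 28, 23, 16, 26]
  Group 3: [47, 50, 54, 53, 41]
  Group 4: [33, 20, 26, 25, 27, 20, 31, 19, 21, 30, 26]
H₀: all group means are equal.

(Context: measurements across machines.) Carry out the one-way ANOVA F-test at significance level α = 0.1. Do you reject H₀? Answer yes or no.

Group means [35.33, 23.80, 49.00, 25.27], grand mean 32.303
SSB = Σnᵢ(x̄ᵢ−x̄)² = 2409.321; SSW = ΣΣ(x−x̄ᵢ)² = 561.648
MSB = 2409.321/3 = 803.1071; MSW = 561.648/29 = 19.3672
F = MSB/MSW = 41.4674
df = (3, 29)
p-value (upper-tail) = 0.00000
At α=0.1: p < α → reject H₀

reject H₀: yes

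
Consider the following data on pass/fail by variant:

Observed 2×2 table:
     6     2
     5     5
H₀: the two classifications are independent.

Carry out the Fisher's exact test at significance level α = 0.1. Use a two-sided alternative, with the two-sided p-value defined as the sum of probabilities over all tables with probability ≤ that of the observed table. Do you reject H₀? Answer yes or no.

reject H₀: no

Margins: r₁=8, r₂=10, c₁=11, c₂=7, n=18
p_obs = C(8,6)·C(10,5)/C(18,11); sum pmf over tables with pmf ≤ p_obs
p-value (two-sided) = 0.36652
At α=0.1: p ≥ α → fail to reject H₀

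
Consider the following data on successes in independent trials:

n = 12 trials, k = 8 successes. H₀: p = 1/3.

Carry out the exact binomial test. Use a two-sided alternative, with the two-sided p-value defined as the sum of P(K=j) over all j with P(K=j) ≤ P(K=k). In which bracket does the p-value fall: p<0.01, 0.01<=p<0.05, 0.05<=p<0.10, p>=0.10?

p-value bracket: 0.01<=p<0.05

Exact binomial: n=12, k=8, p₀=1/3=0.3333
P(X=j) = C(n,j)·p₀^j·(1−p₀)^(n−j); p = Σ P(X=j) over j with P(X=j) ≤ P(X=8)
p-value (two-sided) = 0.02647
→ bracket: 0.01<=p<0.05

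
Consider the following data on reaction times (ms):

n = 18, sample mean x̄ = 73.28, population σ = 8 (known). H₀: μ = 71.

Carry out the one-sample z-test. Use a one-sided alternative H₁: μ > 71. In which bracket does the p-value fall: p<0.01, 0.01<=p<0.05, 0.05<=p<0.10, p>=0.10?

p-value bracket: p>=0.10

SE = σ/√n = 8/√18 = 1.8856
z = (x̄−μ₀)/SE = (73.28−71)/1.8856 = 1.2092
p-value (one-sided, H₁ greater) = 0.11330
→ bracket: p>=0.10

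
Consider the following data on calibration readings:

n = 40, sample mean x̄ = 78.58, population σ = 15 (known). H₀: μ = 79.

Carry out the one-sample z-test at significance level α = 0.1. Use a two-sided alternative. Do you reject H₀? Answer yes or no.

reject H₀: no

SE = σ/√n = 15/√40 = 2.3717
z = (x̄−μ₀)/SE = (78.58−79)/2.3717 = -0.1771
p-value (two-sided) = 0.85944
At α=0.1: p ≥ α → fail to reject H₀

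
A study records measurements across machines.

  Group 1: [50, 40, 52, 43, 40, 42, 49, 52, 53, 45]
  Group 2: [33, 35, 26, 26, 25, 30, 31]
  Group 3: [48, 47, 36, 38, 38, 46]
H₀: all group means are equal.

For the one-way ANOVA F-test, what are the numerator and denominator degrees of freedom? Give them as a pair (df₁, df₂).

k = 3 groups, N = 23 total
df = (k−1, N−k) = (3−1, 23−3) = (2, 20)

degrees of freedom = [2, 20]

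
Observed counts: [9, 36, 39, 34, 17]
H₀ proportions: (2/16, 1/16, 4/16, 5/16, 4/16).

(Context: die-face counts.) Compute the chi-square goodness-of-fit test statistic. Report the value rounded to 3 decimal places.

test statistic = 104.431

n = 135; E_i = n·p_i = [16.88, 8.44, 33.75, 42.19, 33.75]
χ² = (9−16.88)²/16.88 + (36−8.44)²/8.44 + (39−33.75)²/33.75 + (34−42.19)²/42.19 + (17−33.75)²/33.75 = 104.4311
df = 4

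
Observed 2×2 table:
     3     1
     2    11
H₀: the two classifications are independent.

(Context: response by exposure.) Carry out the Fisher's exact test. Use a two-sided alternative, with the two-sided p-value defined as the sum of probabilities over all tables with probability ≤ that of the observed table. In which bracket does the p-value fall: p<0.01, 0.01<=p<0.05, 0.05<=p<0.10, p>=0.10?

Margins: r₁=4, r₂=13, c₁=5, c₂=12, n=17
p_obs = C(4,3)·C(13,2)/C(17,5); sum pmf over tables with pmf ≤ p_obs
p-value (two-sided) = 0.05252
→ bracket: 0.05<=p<0.10

p-value bracket: 0.05<=p<0.10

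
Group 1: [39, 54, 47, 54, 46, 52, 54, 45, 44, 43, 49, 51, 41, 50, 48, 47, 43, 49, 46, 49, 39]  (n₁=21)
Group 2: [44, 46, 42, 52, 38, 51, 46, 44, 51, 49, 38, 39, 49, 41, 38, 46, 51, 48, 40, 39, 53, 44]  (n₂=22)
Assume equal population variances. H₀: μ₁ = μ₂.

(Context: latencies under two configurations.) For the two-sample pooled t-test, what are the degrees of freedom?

degrees of freedom = 41

df = n₁ + n₂ − 2 = 21 + 22 − 2 = 41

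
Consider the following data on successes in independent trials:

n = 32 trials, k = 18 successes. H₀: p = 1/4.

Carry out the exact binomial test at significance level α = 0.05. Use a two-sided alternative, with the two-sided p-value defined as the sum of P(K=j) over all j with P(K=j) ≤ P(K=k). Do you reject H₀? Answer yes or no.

Exact binomial: n=32, k=18, p₀=1/4=0.2500
P(X=j) = C(n,j)·p₀^j·(1−p₀)^(n−j); p = Σ P(X=j) over j with P(X=j) ≤ P(X=18)
p-value (two-sided) = 0.00026
At α=0.05: p < α → reject H₀

reject H₀: yes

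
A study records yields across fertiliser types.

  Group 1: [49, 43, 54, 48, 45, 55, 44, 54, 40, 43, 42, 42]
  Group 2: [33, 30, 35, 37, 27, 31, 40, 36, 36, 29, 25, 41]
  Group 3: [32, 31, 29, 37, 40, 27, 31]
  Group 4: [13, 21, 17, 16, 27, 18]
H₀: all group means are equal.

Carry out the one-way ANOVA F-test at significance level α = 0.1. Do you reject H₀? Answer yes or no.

Group means [46.58, 33.33, 32.43, 18.67], grand mean 35.081
SSB = Σnᵢ(x̄ᵢ−x̄)² = 3290.126; SSW = ΣΣ(x−x̄ᵢ)² = 828.631
MSB = 3290.126/3 = 1096.7086; MSW = 828.631/33 = 25.1100
F = MSB/MSW = 43.6761
df = (3, 33)
p-value (upper-tail) = 0.00000
At α=0.1: p < α → reject H₀

reject H₀: yes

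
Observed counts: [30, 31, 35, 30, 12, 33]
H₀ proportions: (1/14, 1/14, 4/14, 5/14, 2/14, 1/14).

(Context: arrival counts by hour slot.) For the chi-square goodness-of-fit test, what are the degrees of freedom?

df = k − 1 = 6 − 1 = 5

degrees of freedom = 5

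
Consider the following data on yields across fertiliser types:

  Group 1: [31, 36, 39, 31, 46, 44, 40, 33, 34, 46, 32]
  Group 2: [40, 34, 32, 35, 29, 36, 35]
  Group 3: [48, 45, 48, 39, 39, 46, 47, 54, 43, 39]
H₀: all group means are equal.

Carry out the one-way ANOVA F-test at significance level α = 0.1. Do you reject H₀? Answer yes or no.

Group means [37.45, 34.43, 44.80], grand mean 39.321
SSB = Σnᵢ(x̄ᵢ−x̄)² = 506.066; SSW = ΣΣ(x−x̄ᵢ)² = 630.042
MSB = 506.066/2 = 253.0328; MSW = 630.042/25 = 25.2017
F = MSB/MSW = 10.0403
df = (2, 25)
p-value (upper-tail) = 0.00063
At α=0.1: p < α → reject H₀

reject H₀: yes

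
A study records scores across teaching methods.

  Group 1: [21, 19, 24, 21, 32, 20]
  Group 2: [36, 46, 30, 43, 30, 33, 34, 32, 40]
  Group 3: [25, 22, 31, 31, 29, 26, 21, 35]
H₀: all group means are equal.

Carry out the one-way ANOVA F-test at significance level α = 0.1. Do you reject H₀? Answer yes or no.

reject H₀: yes

Group means [22.83, 36.00, 27.50], grand mean 29.609
SSB = Σnᵢ(x̄ᵢ−x̄)² = 678.645; SSW = ΣΣ(x−x̄ᵢ)² = 544.833
MSB = 678.645/2 = 339.3225; MSW = 544.833/20 = 27.2417
F = MSB/MSW = 12.4560
df = (2, 20)
p-value (upper-tail) = 0.00031
At α=0.1: p < α → reject H₀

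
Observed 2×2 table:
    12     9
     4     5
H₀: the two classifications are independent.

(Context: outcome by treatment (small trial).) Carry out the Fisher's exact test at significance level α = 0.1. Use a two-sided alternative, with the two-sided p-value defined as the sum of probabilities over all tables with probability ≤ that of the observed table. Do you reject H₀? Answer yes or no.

reject H₀: no

Margins: r₁=21, r₂=9, c₁=16, c₂=14, n=30
p_obs = C(21,12)·C(9,4)/C(30,16); sum pmf over tables with pmf ≤ p_obs
p-value (two-sided) = 0.69439
At α=0.1: p ≥ α → fail to reject H₀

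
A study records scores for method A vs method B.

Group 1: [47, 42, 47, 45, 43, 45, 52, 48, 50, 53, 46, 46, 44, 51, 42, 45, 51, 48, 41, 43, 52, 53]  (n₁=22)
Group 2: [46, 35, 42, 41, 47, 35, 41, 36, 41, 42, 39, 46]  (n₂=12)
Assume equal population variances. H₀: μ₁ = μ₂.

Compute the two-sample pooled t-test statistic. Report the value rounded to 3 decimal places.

test statistic = 4.310

x̄₁=47.000, s₁=3.817, n₁=22
x̄₂=40.917, s₂=4.144, n₂=12
s_p² = [21·3.817² + 11·4.144²]/32 = 15.4661
SE = √(s_p²·(1/22+1/12)) = 1.4113
t = (47.000−40.917)/1.4113 = 4.3104
df = 32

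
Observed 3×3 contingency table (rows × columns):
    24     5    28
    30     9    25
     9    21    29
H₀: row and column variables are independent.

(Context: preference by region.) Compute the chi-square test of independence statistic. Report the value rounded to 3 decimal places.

test statistic = 23.098

Row totals [57, 64, 59], col totals [63, 35, 82], n=180
χ² = (24−19.95)²/19.95 + (5−11.08)²/11.08 + (28−25.97)²/25.97 + (30−22.40)²/22.40 + (9−12.44)²/12.44 + (25−29.16)²/29.16 + (9−20.65)²/20.65 + (21−11.47)²/11.47 + (29−26.88)²/26.88 = 23.0976
df = 4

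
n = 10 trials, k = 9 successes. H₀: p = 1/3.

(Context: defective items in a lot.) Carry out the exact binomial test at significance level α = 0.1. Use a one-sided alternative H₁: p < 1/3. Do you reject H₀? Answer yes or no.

Exact binomial: n=10, k=9, p₀=1/3=0.3333
P(X≤9) from Σ C(n,i)·p₀^i·(1−p₀)^(n−i)
p-value (one-sided, H₁ less) = 0.99998
At α=0.1: p ≥ α → fail to reject H₀

reject H₀: no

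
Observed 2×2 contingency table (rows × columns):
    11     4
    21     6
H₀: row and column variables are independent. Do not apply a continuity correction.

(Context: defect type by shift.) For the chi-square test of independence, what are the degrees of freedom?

degrees of freedom = 1

df = (r−1)(c−1) = (2−1)·(2−1) = 1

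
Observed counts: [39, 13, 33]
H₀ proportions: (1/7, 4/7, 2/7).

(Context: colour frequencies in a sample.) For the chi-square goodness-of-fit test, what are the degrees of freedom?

degrees of freedom = 2

df = k − 1 = 3 − 1 = 2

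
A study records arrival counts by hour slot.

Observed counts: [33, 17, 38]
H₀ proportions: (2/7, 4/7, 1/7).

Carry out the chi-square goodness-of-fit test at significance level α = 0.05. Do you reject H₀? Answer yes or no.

reject H₀: yes

n = 88; E_i = n·p_i = [25.14, 50.29, 12.57]
χ² = (33−25.14)²/25.14 + (17−50.29)²/50.29 + (38−12.57)²/12.57 = 75.9233
df = 2
p-value (upper-tail) = 0.00000
At α=0.05: p < α → reject H₀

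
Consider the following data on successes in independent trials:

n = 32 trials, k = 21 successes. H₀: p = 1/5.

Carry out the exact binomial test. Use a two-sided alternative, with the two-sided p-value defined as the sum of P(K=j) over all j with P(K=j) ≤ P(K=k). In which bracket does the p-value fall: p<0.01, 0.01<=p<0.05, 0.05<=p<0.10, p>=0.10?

Exact binomial: n=32, k=21, p₀=1/5=0.2000
P(X=j) = C(n,j)·p₀^j·(1−p₀)^(n−j); p = Σ P(X=j) over j with P(X=j) ≤ P(X=21)
p-value (two-sided) = 0.00000
→ bracket: p<0.01

p-value bracket: p<0.01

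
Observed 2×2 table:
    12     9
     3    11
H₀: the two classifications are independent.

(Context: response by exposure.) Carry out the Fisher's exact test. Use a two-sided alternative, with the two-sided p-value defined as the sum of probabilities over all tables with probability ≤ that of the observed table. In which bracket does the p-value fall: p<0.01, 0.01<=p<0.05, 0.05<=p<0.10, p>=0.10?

p-value bracket: 0.01<=p<0.05

Margins: r₁=21, r₂=14, c₁=15, c₂=20, n=35
p_obs = C(21,12)·C(14,3)/C(35,15); sum pmf over tables with pmf ≤ p_obs
p-value (two-sided) = 0.04614
→ bracket: 0.01<=p<0.05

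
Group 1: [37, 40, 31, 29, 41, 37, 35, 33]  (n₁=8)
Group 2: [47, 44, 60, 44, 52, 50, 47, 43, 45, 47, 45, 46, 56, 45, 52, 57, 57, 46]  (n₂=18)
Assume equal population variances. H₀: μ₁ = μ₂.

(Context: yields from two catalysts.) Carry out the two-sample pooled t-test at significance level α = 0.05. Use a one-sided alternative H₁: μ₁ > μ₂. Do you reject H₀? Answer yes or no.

x̄₁=35.375, s₁=4.207, n₁=8
x̄₂=49.056, s₂=5.319, n₂=18
s_p² = [7·4.207² + 17·5.319²]/24 = 25.2008
SE = √(s_p²·(1/8+1/18)) = 2.1331
t = (35.375−49.056)/2.1331 = -6.4134
df = 24
p-value (one-sided, H₁ greater) = 1.00000
At α=0.05: p ≥ α → fail to reject H₀

reject H₀: no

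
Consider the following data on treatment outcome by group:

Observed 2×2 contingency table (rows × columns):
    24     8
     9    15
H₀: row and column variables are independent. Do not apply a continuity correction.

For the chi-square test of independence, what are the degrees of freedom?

degrees of freedom = 1

df = (r−1)(c−1) = (2−1)·(2−1) = 1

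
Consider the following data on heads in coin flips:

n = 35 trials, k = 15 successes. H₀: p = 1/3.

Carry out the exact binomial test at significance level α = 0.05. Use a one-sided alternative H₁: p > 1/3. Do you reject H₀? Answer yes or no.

reject H₀: no

Exact binomial: n=35, k=15, p₀=1/3=0.3333
P(X≥15) from Σ C(n,i)·p₀^i·(1−p₀)^(n−i)
p-value (one-sided, H₁ greater) = 0.15482
At α=0.05: p ≥ α → fail to reject H₀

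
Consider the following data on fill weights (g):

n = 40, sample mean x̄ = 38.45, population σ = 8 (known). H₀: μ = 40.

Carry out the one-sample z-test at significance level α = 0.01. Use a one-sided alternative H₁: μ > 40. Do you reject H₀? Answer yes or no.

reject H₀: no

SE = σ/√n = 8/√40 = 1.2649
z = (x̄−μ₀)/SE = (38.45−40)/1.2649 = -1.2254
p-value (one-sided, H₁ greater) = 0.88978
At α=0.01: p ≥ α → fail to reject H₀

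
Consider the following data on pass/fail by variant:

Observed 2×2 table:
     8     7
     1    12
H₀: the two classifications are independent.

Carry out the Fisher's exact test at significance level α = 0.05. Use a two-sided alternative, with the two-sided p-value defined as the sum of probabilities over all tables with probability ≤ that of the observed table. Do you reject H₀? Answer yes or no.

Margins: r₁=15, r₂=13, c₁=9, c₂=19, n=28
p_obs = C(15,8)·C(13,1)/C(28,9); sum pmf over tables with pmf ≤ p_obs
p-value (two-sided) = 0.01573
At α=0.05: p < α → reject H₀

reject H₀: yes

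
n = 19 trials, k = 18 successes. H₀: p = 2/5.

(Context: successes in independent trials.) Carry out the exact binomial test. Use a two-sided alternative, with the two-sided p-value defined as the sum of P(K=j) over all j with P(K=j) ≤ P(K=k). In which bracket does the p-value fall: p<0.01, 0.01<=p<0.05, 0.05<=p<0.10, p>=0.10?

Exact binomial: n=19, k=18, p₀=2/5=0.4000
P(X=j) = C(n,j)·p₀^j·(1−p₀)^(n−j); p = Σ P(X=j) over j with P(X=j) ≤ P(X=18)
p-value (two-sided) = 0.00000
→ bracket: p<0.01

p-value bracket: p<0.01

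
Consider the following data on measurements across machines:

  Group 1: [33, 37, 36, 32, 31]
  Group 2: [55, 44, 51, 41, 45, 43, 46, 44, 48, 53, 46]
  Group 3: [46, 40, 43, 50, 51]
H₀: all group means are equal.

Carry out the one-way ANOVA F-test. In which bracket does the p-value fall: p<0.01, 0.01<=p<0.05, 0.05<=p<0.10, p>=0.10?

Group means [33.80, 46.91, 46.00], grand mean 43.571
SSB = Σnᵢ(x̄ᵢ−x̄)² = 629.434; SSW = ΣΣ(x−x̄ᵢ)² = 305.709
MSB = 629.434/2 = 314.7169; MSW = 305.709/18 = 16.9838
F = MSB/MSW = 18.5304
df = (2, 18)
p-value (upper-tail) = 0.00004
→ bracket: p<0.01

p-value bracket: p<0.01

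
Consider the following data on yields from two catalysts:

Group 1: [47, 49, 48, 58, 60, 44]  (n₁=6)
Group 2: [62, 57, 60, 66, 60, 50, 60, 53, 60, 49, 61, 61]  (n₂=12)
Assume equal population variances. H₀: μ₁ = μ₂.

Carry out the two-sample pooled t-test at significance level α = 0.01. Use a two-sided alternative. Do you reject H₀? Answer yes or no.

reject H₀: no

x̄₁=51.000, s₁=6.450, n₁=6
x̄₂=58.250, s₂=5.083, n₂=12
s_p² = [5·6.450² + 11·5.083²]/16 = 30.7656
SE = √(s_p²·(1/6+1/12)) = 2.7733
t = (51.000−58.250)/2.7733 = -2.6142
df = 16
p-value (two-sided) = 0.01879
At α=0.01: p ≥ α → fail to reject H₀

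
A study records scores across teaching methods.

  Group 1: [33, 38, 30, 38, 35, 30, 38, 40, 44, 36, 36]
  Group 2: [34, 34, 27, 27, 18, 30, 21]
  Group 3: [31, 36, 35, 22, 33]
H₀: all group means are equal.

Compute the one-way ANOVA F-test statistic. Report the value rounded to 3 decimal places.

Group means [36.18, 27.29, 31.40], grand mean 32.435
SSB = Σnᵢ(x̄ᵢ−x̄)² = 345.387; SSW = ΣΣ(x−x̄ᵢ)² = 522.265
MSB = 345.387/2 = 172.6936; MSW = 522.265/20 = 26.1132
F = MSB/MSW = 6.6133
df = (2, 20)

test statistic = 6.613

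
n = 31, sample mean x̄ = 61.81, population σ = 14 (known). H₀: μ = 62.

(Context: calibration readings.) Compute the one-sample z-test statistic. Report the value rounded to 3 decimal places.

SE = σ/√n = 14/√31 = 2.5145
z = (x̄−μ₀)/SE = (61.81−62)/2.5145 = -0.0756

test statistic = -0.076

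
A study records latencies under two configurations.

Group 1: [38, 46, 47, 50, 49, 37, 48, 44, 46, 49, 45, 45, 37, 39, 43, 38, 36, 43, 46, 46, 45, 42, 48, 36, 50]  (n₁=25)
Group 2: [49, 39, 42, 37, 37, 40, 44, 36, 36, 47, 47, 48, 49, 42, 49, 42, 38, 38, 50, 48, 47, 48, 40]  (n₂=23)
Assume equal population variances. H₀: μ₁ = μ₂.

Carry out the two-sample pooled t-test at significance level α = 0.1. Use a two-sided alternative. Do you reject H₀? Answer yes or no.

x̄₁=43.720, s₁=4.605, n₁=25
x̄₂=43.174, s₂=4.942, n₂=23
s_p² = [24·4.605² + 22·4.942²]/46 = 22.7466
SE = √(s_p²·(1/25+1/23)) = 1.3780
t = (43.720−43.174)/1.3780 = 0.3963
df = 46
p-value (two-sided) = 0.69372
At α=0.1: p ≥ α → fail to reject H₀

reject H₀: no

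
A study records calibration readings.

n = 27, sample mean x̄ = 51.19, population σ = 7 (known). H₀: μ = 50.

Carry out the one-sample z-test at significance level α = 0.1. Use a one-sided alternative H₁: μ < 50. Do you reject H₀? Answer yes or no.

SE = σ/√n = 7/√27 = 1.3472
z = (x̄−μ₀)/SE = (51.19−50)/1.3472 = 0.8833
p-value (one-sided, H₁ less) = 0.81148
At α=0.1: p ≥ α → fail to reject H₀

reject H₀: no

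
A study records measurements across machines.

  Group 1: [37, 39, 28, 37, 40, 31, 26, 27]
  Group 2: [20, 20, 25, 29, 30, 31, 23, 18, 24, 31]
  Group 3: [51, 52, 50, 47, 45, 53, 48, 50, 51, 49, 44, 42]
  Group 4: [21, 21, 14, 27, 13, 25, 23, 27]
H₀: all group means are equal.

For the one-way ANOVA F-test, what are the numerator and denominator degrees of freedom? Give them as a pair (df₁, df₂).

k = 4 groups, N = 38 total
df = (k−1, N−k) = (4−1, 38−4) = (3, 34)

degrees of freedom = [3, 34]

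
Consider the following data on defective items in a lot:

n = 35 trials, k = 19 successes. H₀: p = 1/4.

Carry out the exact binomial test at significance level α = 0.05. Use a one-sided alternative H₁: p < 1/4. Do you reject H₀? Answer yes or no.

reject H₀: no

Exact binomial: n=35, k=19, p₀=1/4=0.2500
P(X≤19) from Σ C(n,i)·p₀^i·(1−p₀)^(n−i)
p-value (one-sided, H₁ less) = 0.99995
At α=0.05: p ≥ α → fail to reject H₀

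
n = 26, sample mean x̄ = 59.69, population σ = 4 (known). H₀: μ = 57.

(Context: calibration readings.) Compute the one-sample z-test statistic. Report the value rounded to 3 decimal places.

test statistic = 3.429

SE = σ/√n = 4/√26 = 0.7845
z = (x̄−μ₀)/SE = (59.69−57)/0.7845 = 3.4291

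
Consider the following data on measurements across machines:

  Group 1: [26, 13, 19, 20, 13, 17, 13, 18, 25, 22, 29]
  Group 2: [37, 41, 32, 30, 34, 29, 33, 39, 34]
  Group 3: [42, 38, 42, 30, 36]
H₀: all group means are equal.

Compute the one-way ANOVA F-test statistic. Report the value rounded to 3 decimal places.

Group means [19.55, 34.33, 37.60], grand mean 28.480
SSB = Σnᵢ(x̄ᵢ−x̄)² = 1602.313; SSW = ΣΣ(x−x̄ᵢ)² = 531.927
MSB = 1602.313/2 = 801.1564; MSW = 531.927/22 = 24.1785
F = MSB/MSW = 33.1351
df = (2, 22)

test statistic = 33.135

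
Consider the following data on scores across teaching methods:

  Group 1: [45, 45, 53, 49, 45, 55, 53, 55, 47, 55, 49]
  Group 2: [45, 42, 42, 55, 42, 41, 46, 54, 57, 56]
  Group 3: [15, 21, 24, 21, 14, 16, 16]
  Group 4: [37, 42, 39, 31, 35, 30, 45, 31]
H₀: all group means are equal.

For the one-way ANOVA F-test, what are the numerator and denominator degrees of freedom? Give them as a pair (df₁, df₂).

k = 4 groups, N = 36 total
df = (k−1, N−k) = (4−1, 36−4) = (3, 32)

degrees of freedom = [3, 32]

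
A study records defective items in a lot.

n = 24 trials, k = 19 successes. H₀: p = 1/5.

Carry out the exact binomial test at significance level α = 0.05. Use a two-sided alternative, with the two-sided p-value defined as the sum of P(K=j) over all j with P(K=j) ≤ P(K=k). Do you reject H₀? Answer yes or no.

Exact binomial: n=24, k=19, p₀=1/5=0.2000
P(X=j) = C(n,j)·p₀^j·(1−p₀)^(n−j); p = Σ P(X=j) over j with P(X=j) ≤ P(X=19)
p-value (two-sided) = 0.00000
At α=0.05: p < α → reject H₀

reject H₀: yes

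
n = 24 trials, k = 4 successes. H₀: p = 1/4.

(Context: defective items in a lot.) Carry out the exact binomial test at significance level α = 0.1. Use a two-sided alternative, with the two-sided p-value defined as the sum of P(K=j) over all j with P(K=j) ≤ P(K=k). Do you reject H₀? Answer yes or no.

reject H₀: no

Exact binomial: n=24, k=4, p₀=1/4=0.2500
P(X=j) = C(n,j)·p₀^j·(1−p₀)^(n−j); p = Σ P(X=j) over j with P(X=j) ≤ P(X=4)
p-value (two-sided) = 0.48044
At α=0.1: p ≥ α → fail to reject H₀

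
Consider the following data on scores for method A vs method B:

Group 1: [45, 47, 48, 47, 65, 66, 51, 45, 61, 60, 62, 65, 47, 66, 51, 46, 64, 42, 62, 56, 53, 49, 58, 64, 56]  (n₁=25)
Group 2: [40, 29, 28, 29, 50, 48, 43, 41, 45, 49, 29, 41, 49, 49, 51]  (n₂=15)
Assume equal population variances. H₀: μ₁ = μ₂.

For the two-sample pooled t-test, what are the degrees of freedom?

degrees of freedom = 38

df = n₁ + n₂ − 2 = 25 + 15 − 2 = 38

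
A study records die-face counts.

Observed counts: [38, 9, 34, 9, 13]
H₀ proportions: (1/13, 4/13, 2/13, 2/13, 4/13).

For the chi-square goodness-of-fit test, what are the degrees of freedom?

df = k − 1 = 5 − 1 = 4

degrees of freedom = 4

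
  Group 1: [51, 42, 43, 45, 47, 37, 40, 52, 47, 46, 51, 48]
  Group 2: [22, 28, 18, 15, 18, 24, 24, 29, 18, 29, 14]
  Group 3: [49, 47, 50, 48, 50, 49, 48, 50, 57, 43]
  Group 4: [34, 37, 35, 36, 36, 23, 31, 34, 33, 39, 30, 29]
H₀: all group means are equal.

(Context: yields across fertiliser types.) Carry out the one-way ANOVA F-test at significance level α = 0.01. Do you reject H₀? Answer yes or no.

Group means [45.75, 21.73, 49.10, 33.08], grand mean 37.244
SSB = Σnᵢ(x̄ᵢ−x̄)² = 5130.063; SSW = ΣΣ(x−x̄ᵢ)² = 850.248
MSB = 5130.063/3 = 1710.0209; MSW = 850.248/41 = 20.7378
F = MSB/MSW = 82.4593
df = (3, 41)
p-value (upper-tail) = 0.00000
At α=0.01: p < α → reject H₀

reject H₀: yes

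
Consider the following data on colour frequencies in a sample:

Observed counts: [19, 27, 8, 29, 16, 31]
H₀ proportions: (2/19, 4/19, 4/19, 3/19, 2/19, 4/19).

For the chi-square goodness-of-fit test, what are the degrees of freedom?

df = k − 1 = 6 − 1 = 5

degrees of freedom = 5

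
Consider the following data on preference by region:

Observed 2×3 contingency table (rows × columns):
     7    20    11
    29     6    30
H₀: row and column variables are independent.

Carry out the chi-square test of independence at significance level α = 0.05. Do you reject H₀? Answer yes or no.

Row totals [38, 65], col totals [36, 26, 41], n=103
χ² = (7−13.28)²/13.28 + (20−9.59)²/9.59 + (11−15.13)²/15.13 + (29−22.72)²/22.72 + (6−16.41)²/16.41 + (30−25.87)²/25.87 = 24.3858
df = 2
p-value (upper-tail) = 0.00001
At α=0.05: p < α → reject H₀

reject H₀: yes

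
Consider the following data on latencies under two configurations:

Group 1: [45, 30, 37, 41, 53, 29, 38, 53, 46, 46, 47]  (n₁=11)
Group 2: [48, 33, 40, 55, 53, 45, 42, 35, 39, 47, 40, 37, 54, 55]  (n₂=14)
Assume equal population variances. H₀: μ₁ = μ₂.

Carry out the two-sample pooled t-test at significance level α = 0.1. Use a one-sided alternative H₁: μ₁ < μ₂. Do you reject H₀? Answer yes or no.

reject H₀: no

x̄₁=42.273, s₁=8.137, n₁=11
x̄₂=44.500, s₂=7.633, n₂=14
s_p² = [10·8.137² + 13·7.633²]/23 = 61.7253
SE = √(s_p²·(1/11+1/14)) = 3.1655
t = (42.273−44.500)/3.1655 = -0.7036
df = 23
p-value (one-sided, H₁ less) = 0.24437
At α=0.1: p ≥ α → fail to reject H₀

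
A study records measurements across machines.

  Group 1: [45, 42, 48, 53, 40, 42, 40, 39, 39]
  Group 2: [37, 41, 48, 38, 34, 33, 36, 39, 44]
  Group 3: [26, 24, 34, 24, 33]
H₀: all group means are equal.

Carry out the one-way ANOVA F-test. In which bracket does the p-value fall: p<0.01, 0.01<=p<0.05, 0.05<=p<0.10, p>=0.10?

p-value bracket: p<0.01

Group means [43.11, 38.89, 28.20], grand mean 38.217
SSB = Σnᵢ(x̄ᵢ−x̄)² = 721.335; SSW = ΣΣ(x−x̄ᵢ)² = 462.578
MSB = 721.335/2 = 360.6676; MSW = 462.578/20 = 23.1289
F = MSB/MSW = 15.5938
df = (2, 20)
p-value (upper-tail) = 0.00008
→ bracket: p<0.01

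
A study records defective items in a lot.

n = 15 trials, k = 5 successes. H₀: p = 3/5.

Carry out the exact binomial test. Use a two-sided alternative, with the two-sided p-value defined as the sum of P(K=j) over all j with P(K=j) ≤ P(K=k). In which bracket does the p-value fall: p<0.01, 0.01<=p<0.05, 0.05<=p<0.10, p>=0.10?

Exact binomial: n=15, k=5, p₀=3/5=0.6000
P(X=j) = C(n,j)·p₀^j·(1−p₀)^(n−j); p = Σ P(X=j) over j with P(X=j) ≤ P(X=5)
p-value (two-sided) = 0.06095
→ bracket: 0.05<=p<0.10

p-value bracket: 0.05<=p<0.10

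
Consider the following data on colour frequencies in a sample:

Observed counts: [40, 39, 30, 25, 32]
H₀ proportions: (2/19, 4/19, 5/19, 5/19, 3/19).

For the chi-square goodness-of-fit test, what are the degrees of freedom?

degrees of freedom = 4

df = k − 1 = 5 − 1 = 4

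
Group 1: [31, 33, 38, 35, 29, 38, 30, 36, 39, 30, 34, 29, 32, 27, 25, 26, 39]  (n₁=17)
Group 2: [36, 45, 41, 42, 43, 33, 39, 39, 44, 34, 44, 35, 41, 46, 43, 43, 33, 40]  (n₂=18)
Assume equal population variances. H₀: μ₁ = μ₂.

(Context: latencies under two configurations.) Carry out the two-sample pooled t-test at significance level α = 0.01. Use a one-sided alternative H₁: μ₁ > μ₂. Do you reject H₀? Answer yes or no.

x̄₁=32.412, s₁=4.570, n₁=17
x̄₂=40.056, s₂=4.221, n₂=18
s_p² = [16·4.570² + 17·4.221²]/33 = 19.3049
SE = √(s_p²·(1/17+1/18)) = 1.4860
t = (32.412−40.056)/1.4860 = -5.1440
df = 33
p-value (one-sided, H₁ greater) = 0.99999
At α=0.01: p ≥ α → fail to reject H₀

reject H₀: no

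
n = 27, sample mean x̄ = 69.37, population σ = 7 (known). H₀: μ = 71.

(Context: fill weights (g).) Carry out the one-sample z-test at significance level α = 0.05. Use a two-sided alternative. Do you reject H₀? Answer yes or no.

SE = σ/√n = 7/√27 = 1.3472
z = (x̄−μ₀)/SE = (69.37−71)/1.3472 = -1.2100
p-value (two-sided) = 0.22629
At α=0.05: p ≥ α → fail to reject H₀

reject H₀: no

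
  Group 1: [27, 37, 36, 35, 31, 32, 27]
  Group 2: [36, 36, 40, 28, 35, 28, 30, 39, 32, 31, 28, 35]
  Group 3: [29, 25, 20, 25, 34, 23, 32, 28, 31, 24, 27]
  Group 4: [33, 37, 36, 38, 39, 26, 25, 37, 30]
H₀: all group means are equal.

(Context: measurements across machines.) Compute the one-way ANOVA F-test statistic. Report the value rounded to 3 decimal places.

Group means [32.14, 33.17, 27.09, 33.44], grand mean 31.333
SSB = Σnᵢ(x̄ᵢ−x̄)² = 283.012; SSW = ΣΣ(x−x̄ᵢ)² = 699.655
MSB = 283.012/3 = 94.3372; MSW = 699.655/35 = 19.9901
F = MSB/MSW = 4.7192
df = (3, 35)

test statistic = 4.719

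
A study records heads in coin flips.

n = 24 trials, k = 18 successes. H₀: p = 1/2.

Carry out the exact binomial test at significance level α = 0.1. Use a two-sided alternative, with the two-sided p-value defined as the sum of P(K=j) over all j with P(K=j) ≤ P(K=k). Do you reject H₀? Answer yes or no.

Exact binomial: n=24, k=18, p₀=1/2=0.5000
P(X=j) = C(n,j)·p₀^j·(1−p₀)^(n−j); p = Σ P(X=j) over j with P(X=j) ≤ P(X=18)
p-value (two-sided) = 0.02266
At α=0.1: p < α → reject H₀

reject H₀: yes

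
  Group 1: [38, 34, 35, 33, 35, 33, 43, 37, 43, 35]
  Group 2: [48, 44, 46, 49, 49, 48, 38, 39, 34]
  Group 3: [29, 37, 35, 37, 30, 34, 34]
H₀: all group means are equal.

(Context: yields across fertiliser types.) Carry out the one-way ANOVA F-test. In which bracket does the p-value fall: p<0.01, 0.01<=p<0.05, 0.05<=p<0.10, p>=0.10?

Group means [36.60, 43.89, 33.71], grand mean 38.346
SSB = Σnᵢ(x̄ᵢ−x̄)² = 457.167; SSW = ΣΣ(x−x̄ᵢ)² = 430.717
MSB = 457.167/2 = 228.5836; MSW = 430.717/23 = 18.7268
F = MSB/MSW = 12.2062
df = (2, 23)
p-value (upper-tail) = 0.00024
→ bracket: p<0.01

p-value bracket: p<0.01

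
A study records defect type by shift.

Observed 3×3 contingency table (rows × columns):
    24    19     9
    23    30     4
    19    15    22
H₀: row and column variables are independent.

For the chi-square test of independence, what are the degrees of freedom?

df = (r−1)(c−1) = (3−1)·(3−1) = 4

degrees of freedom = 4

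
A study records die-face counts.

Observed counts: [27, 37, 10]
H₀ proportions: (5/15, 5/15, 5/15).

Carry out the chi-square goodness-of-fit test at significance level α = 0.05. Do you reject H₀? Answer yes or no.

reject H₀: yes

n = 74; E_i = n·p_i = [24.67, 24.67, 24.67]
χ² = (27−24.67)²/24.67 + (37−24.67)²/24.67 + (10−24.67)²/24.67 = 15.1081
df = 2
p-value (upper-tail) = 0.00052
At α=0.05: p < α → reject H₀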